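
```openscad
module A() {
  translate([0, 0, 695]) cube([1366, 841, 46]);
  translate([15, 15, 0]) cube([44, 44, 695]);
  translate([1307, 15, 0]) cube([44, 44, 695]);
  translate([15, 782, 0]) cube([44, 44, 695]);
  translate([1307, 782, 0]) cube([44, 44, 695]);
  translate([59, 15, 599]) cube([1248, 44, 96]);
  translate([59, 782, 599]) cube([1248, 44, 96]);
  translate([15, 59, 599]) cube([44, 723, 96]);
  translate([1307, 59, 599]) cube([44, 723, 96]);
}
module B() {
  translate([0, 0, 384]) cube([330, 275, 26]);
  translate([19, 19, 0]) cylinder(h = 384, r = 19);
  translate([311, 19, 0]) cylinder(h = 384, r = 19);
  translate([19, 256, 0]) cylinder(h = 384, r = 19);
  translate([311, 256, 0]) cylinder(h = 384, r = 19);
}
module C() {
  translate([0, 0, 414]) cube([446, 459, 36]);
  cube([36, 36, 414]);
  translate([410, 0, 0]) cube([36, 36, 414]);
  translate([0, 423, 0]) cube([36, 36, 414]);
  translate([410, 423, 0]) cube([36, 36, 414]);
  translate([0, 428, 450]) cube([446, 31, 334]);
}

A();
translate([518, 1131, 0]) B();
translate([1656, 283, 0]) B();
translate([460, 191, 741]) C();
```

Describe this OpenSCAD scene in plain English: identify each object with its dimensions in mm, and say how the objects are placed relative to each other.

A is a rectangular dining table. The top is 1366×841×46 mm with its upper surface at z = 741 mm. It stands on four 44×44 mm square legs, each inset 15 mm from the nearest pair of top edges, running from the floor to the underside of the top. Four apron rails, 44 mm thick and 96 mm tall, run between adjacent legs with their top edges flush with the underside of the top and their outer faces flush with the legs' outer faces.

B is a simple wooden stool: a rectangular seat 330 mm (x) by 275 mm (y), 26 mm thick, top face at z = 410 mm, on four round legs, each 38 mm in diameter. The legs rest on z = 0, each leg's axis is inset half a diameter from the nearest pair of seat edges (so the leg's bounding box is flush with the corner).

C is a chair. The seat is a 446×459×36 mm slab with its top at z = 450 mm, on four 36×36 mm corner legs (flush with the seat edges, standing on z = 0). A flat backrest 31 mm thick, 334 mm tall, spans the full seat width and rises from the seat top along its +y edge, rear face flush with the rear of the seat.

Two stools sit around the table at the +y, +x sides. The chair is on top of the table, centred.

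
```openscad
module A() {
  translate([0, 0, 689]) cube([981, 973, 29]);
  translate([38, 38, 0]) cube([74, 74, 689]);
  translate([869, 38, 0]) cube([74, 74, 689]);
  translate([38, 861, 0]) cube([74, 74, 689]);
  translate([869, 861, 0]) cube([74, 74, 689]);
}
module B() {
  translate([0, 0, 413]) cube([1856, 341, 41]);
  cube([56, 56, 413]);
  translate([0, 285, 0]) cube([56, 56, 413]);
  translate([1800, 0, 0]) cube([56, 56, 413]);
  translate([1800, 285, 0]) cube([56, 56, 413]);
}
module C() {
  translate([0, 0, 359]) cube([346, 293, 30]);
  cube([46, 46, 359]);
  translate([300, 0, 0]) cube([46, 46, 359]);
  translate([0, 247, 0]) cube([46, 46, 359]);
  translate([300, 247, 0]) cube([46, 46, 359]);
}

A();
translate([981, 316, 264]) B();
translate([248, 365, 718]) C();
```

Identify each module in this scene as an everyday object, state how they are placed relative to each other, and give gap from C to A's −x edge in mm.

A is a table. B is a bench. C is a stool. The bench is beside the table with their tops flush at z = 718. The stool is on top of the table. The gap from the stool to the table's −x edge is 248 mm.

The stool's min-x is at 248; the table's min-x is 0; gap = 248 mm.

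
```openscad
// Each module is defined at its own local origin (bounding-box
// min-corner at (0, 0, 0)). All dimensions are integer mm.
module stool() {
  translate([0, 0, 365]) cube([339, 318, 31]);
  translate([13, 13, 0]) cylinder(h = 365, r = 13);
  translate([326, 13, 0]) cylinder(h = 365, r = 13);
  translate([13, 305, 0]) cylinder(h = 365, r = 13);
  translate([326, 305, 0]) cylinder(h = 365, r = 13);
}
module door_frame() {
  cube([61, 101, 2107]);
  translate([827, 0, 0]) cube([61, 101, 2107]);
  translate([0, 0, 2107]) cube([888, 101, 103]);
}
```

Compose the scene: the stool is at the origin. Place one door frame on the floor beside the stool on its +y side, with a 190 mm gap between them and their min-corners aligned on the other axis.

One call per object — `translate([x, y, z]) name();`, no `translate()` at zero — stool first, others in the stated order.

stool();
translate([0, 508, 0]) door_frame();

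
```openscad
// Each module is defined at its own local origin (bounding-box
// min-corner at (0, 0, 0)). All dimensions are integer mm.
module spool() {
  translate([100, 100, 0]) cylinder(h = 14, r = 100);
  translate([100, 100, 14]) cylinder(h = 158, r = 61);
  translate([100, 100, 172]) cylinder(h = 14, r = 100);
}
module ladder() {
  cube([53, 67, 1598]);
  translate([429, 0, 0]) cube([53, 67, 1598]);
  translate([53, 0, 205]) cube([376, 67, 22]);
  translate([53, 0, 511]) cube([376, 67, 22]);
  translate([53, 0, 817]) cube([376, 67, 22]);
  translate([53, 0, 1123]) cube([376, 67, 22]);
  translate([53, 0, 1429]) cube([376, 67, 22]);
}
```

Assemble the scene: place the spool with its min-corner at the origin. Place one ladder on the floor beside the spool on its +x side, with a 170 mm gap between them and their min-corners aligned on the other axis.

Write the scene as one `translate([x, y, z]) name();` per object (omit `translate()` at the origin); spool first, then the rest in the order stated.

spool();
translate([370, 0, 0]) ladder();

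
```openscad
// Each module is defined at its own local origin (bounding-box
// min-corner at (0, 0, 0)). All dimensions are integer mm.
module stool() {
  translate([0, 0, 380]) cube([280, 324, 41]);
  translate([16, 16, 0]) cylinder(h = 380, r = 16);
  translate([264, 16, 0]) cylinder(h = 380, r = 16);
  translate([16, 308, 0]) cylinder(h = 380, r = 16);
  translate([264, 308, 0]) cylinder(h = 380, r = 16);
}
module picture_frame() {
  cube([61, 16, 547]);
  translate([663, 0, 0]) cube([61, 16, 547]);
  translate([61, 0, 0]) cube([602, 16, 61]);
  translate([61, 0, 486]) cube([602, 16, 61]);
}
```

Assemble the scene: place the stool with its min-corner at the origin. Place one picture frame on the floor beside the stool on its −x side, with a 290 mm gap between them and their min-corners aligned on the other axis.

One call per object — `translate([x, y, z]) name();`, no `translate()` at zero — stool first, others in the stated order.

stool();
translate([-1014, 0, 0]) picture_frame();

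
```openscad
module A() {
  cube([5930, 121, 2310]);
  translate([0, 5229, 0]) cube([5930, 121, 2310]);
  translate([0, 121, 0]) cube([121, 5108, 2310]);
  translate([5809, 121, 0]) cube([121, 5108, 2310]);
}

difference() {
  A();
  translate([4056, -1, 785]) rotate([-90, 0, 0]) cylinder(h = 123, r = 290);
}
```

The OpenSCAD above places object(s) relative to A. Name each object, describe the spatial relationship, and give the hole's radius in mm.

The subtracted cylinder has r = 290 mm.

A is a house frame. The house frame has a circular hole through its front wall. The hole's radius is 290 mm.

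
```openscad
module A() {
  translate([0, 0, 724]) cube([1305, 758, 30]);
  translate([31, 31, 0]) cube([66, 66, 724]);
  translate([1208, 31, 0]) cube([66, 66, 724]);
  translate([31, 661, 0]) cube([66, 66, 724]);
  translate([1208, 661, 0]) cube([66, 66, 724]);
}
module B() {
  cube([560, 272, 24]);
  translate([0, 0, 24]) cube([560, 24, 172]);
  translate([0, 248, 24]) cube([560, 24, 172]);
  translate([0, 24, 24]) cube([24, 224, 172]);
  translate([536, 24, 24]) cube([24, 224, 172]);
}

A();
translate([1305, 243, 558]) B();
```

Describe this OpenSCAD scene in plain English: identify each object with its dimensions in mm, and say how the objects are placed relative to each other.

A is a table: top 1305 mm (x) × 758 mm (y), 30 mm thick, upper face at z = 754 mm, on four 66×66 mm square legs, each inset 31 mm from the nearest pair of top edges, running from z = 0 to the bottom of the top.

B is an open storage box with external size 560×272×196 mm and wall thickness 24 mm (the base is also 24 mm thick). The base covers the whole footprint; the four walls stand on the base, with the y-facing walls full-width and the x-facing walls fitting between their inner faces.

The open box is beside the table with their tops flush at z = 754.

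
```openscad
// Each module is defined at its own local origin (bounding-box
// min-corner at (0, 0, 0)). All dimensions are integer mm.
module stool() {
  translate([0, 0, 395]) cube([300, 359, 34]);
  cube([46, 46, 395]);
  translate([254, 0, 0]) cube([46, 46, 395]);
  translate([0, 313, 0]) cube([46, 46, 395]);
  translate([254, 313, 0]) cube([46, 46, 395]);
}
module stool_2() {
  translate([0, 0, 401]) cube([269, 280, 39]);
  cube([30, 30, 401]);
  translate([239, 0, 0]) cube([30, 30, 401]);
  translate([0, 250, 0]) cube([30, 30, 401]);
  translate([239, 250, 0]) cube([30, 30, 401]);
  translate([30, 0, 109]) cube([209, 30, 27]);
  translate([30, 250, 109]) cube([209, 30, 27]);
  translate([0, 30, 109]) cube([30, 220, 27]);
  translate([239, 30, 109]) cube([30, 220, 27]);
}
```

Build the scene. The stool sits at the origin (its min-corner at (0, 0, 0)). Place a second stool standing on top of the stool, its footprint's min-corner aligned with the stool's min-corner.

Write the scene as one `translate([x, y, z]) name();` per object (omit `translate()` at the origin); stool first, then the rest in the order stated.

stool();
translate([0, 0, 429]) stool_2();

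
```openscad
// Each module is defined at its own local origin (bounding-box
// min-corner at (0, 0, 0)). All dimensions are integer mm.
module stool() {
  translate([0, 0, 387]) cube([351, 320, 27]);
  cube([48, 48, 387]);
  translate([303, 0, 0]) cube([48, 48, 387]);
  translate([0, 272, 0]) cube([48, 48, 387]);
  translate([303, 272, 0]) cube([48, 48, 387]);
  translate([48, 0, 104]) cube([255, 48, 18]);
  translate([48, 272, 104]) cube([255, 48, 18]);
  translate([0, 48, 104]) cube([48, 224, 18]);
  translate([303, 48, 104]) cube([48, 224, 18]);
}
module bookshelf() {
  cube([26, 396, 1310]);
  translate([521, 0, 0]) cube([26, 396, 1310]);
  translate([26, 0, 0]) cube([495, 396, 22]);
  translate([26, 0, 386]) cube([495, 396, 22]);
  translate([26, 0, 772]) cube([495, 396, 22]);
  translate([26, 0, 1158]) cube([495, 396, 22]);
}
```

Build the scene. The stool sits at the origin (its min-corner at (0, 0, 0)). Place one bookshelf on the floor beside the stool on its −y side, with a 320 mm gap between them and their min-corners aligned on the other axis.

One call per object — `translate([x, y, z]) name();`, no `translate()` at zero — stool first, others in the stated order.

stool();
translate([0, -716, 0]) bookshelf();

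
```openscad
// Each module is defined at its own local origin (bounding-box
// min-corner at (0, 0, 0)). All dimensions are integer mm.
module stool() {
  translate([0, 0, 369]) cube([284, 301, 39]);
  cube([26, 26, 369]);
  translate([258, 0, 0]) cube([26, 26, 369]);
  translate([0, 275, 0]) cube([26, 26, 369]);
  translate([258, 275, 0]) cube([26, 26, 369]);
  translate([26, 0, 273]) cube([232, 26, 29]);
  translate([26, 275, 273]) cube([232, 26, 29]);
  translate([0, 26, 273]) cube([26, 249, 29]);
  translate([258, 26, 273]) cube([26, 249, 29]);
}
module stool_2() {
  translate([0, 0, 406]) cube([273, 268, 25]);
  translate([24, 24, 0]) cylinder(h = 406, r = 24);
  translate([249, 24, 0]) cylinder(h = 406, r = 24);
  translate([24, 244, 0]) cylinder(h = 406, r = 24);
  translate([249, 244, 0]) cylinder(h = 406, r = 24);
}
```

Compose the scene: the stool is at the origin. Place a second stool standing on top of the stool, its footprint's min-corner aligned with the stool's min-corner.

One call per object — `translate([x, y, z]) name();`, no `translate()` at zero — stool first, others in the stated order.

stool();
translate([0, 0, 408]) stool_2();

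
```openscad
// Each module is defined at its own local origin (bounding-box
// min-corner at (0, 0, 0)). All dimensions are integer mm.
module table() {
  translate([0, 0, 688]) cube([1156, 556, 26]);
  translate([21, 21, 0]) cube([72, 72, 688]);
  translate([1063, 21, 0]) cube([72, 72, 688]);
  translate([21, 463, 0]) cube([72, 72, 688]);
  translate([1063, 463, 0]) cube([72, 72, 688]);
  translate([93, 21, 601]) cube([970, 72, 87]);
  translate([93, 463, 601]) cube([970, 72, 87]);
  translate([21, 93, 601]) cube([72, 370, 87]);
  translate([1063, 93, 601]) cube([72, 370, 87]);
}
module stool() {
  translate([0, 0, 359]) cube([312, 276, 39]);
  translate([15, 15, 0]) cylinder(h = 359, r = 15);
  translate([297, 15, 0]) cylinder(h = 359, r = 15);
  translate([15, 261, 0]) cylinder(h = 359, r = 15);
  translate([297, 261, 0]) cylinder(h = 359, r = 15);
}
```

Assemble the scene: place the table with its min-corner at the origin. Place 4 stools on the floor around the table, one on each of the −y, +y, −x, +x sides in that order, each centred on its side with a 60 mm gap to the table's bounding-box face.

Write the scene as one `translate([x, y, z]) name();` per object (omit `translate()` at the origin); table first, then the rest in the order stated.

table();
translate([422, -336, 0]) stool();
translate([422, 616, 0]) stool();
translate([-372, 140, 0]) stool();
translate([1216, 140, 0]) stool();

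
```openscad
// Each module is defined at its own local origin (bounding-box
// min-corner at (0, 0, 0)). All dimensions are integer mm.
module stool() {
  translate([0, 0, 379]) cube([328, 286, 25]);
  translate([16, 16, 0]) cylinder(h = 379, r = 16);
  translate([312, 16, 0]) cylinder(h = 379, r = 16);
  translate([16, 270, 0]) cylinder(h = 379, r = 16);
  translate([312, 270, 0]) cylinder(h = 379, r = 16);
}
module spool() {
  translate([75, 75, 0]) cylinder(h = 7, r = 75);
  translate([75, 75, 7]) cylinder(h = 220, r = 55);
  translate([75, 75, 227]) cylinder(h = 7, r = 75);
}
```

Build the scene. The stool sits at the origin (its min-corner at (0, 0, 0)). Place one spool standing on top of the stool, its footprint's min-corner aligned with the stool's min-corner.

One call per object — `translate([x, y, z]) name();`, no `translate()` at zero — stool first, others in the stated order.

stool();
translate([0, 0, 404]) spool();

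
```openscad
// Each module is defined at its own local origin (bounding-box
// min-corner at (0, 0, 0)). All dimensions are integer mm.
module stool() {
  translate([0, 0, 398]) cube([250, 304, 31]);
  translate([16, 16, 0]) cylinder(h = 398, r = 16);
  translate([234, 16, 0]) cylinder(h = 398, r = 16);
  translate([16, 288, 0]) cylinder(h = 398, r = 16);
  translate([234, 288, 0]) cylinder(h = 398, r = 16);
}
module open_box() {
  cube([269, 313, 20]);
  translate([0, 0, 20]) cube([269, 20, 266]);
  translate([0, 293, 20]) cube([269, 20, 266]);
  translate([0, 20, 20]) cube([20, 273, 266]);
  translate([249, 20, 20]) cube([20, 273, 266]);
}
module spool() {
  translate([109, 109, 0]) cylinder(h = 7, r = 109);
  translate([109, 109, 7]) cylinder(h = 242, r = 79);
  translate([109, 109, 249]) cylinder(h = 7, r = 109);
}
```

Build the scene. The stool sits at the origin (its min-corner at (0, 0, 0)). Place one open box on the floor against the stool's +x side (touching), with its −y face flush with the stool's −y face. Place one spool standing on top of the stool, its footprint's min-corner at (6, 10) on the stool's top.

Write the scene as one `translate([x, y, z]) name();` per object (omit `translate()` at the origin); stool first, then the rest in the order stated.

stool();
translate([250, 0, 0]) open_box();
translate([6, 10, 429]) spool();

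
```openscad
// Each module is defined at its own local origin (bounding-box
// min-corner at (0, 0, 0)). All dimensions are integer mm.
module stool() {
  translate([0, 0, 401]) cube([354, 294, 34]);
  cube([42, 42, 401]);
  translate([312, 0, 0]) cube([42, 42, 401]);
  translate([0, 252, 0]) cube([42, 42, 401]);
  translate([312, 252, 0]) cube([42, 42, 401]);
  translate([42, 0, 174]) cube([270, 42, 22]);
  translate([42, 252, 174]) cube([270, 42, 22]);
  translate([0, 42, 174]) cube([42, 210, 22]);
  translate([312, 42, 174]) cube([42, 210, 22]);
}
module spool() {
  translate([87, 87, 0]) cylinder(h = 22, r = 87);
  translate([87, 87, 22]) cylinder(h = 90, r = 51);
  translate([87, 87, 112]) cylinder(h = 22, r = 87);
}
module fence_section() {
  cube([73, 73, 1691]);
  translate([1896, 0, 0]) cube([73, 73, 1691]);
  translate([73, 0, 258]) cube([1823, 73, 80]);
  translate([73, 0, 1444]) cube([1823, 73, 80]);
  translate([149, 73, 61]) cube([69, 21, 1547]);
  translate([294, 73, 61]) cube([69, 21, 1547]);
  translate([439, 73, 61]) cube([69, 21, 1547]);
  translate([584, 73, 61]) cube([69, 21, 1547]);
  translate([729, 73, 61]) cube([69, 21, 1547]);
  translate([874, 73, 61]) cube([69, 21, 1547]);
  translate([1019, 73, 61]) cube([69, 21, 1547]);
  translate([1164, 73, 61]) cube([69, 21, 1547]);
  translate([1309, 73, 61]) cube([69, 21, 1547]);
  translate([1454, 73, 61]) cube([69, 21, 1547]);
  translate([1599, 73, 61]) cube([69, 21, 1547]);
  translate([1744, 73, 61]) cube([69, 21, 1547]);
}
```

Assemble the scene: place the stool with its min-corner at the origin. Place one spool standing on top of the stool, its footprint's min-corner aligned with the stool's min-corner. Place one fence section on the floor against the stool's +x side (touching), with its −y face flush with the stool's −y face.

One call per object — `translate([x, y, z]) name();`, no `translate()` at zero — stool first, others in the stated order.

stool();
translate([0, 0, 435]) spool();
translate([354, 0, 0]) fence_section();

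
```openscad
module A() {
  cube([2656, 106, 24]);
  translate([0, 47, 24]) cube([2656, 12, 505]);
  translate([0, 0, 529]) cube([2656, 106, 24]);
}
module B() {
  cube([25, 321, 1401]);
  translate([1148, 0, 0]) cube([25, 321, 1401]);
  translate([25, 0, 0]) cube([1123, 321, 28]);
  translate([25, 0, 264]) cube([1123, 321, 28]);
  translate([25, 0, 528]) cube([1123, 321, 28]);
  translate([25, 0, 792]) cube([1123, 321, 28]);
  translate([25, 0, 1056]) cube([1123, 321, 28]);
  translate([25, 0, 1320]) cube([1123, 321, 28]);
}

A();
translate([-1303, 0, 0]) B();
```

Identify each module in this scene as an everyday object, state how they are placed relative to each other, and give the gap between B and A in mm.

A is an I-beam. B is a bookshelf. The bookshelf is on the floor beside the I-beam on its −x side. The gap between the bookshelf and the I-beam is 130 mm.

The bookshelf's nearest face is 130 mm from the I-beam's −x face.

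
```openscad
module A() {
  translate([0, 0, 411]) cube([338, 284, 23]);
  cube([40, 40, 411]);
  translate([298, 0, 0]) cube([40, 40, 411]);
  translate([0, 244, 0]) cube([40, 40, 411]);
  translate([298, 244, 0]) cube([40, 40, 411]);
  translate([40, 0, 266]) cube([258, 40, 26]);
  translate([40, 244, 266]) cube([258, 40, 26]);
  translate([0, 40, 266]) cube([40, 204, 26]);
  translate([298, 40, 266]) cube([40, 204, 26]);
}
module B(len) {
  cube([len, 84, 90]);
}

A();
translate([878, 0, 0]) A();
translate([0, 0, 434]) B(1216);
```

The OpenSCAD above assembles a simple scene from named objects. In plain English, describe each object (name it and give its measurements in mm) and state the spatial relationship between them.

A is a simple wooden stool: a rectangular seat 338 mm (x) by 284 mm (y), 23 mm thick, top face at z = 434 mm, on four square legs, each 40×40 mm in cross-section. The legs rest on z = 0, each flush with a corner of the seat. Four stretchers, 40 mm wide and 26 mm tall, connect adjacent legs with their undersides at z = 266 mm, each running between the inner faces of the legs it joins and aligned with the legs' outer faces on the other axis.

B is a rectangular beam 1216 mm long (x), 84 mm deep (y), 90 mm thick (z).

The beam spans the tops of two stools placed 540 mm apart, resting at z = 434 mm.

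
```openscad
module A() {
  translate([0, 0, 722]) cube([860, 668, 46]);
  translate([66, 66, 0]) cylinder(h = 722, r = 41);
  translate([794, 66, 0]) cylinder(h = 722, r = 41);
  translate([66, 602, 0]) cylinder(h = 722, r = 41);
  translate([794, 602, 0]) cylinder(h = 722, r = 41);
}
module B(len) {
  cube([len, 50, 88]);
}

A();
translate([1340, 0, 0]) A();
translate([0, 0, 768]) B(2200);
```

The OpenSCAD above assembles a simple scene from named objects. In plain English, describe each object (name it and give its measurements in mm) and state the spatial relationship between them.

A is a table with a 860×668 mm rectangular top, 46 mm thick, top surface at z = 768 mm, supported by four round legs of 82 mm diameter, each leg's bounding box inset 25 mm from the nearest pair of top edges, running from the floor.

B is a rectangular beam 2200 mm long (x), 50 mm deep (y), 88 mm thick (z).

The beam spans the tops of two tables placed 480 mm apart, resting at z = 768 mm.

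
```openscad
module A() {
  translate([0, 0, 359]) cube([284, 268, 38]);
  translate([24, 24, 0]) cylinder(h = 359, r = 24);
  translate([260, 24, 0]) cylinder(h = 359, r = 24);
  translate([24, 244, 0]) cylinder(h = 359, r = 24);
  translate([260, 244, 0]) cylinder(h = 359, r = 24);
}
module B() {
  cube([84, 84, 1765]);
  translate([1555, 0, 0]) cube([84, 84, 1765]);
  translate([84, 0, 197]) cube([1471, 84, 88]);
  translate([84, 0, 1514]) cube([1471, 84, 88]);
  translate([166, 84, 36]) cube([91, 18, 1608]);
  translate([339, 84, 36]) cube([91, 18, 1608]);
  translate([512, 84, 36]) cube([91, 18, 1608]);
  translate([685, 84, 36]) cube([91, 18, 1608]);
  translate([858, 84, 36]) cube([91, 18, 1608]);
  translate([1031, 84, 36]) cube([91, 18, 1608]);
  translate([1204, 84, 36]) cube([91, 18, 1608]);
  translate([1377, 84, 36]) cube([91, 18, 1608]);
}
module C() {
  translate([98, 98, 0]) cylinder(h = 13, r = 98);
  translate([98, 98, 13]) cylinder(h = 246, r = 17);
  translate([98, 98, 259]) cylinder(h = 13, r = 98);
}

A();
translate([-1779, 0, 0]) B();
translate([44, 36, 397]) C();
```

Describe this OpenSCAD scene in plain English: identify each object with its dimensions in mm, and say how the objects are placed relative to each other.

A is a four-legged stool. The seat is a 284×268×38 mm slab whose top surface is at z = 397 mm; four round legs, each 48 mm in diameter, run from the floor (z = 0) to the underside of the seat, each leg's axis is inset half a diameter from the nearest pair of seat edges (so the leg's bounding box is flush with the corner).

B is a fence section. Two 84×84 mm posts, 1765 mm tall, stand on the floor with a clear span of 1471 mm between their inner faces. Two horizontal rails of 84×88 mm section span the gap between the posts with their undersides at z = 197 mm and z = 1514 mm, flush with the posts' −y face. 8 pickets, each 91 mm wide, 18 mm thick and 1608 mm tall, are fixed to the +y face of the rails with their bottoms at z = 36 mm, evenly spaced across the span with equal gaps (rounded down to the nearest mm) at the −x end and between each pair — any rounding remainder accumulates at the +x end.

C is a spool: two coaxial disc flanges of radius 98 mm and thickness 13 mm, joined by a core cylinder of radius 17 mm and height 246 mm. The lower flange rests on z = 0 and the three cylinders share a vertical axis.

The fence section is on the floor beside the stool on its −x side. The spool is on top of the stool, centred.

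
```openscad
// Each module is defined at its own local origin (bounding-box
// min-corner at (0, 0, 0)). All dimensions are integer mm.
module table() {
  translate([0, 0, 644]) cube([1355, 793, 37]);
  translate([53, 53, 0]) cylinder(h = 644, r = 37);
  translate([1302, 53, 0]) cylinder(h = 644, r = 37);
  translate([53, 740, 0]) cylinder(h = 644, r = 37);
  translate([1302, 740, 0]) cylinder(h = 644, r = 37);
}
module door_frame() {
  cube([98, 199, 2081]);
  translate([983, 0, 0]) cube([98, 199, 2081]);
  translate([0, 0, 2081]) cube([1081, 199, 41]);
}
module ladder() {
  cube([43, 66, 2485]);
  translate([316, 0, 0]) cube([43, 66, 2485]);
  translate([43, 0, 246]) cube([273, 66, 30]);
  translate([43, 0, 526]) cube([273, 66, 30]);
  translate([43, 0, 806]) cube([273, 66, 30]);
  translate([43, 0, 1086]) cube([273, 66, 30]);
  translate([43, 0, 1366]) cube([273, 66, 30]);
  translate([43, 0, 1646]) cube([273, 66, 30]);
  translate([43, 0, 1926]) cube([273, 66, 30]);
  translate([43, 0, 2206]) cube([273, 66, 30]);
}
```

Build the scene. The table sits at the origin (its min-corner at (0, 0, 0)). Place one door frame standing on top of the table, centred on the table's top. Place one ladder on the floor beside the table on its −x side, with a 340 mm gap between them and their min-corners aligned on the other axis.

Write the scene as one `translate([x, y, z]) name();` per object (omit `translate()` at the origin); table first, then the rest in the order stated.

table();
translate([137, 297, 681]) door_frame();
translate([-699, 0, 0]) ladder();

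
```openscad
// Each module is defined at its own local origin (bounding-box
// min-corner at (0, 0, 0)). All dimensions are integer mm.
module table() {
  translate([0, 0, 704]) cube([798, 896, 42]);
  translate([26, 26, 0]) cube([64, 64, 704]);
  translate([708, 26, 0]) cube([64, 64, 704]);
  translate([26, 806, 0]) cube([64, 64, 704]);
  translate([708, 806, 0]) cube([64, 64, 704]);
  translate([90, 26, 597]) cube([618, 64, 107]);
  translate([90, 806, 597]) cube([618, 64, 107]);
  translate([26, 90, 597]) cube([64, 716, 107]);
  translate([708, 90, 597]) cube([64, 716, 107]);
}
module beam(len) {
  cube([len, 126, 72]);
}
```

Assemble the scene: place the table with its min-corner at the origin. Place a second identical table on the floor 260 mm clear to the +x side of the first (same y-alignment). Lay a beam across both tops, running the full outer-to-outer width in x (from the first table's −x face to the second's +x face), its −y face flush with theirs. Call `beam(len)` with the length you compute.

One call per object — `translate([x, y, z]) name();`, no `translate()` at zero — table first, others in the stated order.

table();
translate([1058, 0, 0]) table();
translate([0, 0, 746]) beam(1856);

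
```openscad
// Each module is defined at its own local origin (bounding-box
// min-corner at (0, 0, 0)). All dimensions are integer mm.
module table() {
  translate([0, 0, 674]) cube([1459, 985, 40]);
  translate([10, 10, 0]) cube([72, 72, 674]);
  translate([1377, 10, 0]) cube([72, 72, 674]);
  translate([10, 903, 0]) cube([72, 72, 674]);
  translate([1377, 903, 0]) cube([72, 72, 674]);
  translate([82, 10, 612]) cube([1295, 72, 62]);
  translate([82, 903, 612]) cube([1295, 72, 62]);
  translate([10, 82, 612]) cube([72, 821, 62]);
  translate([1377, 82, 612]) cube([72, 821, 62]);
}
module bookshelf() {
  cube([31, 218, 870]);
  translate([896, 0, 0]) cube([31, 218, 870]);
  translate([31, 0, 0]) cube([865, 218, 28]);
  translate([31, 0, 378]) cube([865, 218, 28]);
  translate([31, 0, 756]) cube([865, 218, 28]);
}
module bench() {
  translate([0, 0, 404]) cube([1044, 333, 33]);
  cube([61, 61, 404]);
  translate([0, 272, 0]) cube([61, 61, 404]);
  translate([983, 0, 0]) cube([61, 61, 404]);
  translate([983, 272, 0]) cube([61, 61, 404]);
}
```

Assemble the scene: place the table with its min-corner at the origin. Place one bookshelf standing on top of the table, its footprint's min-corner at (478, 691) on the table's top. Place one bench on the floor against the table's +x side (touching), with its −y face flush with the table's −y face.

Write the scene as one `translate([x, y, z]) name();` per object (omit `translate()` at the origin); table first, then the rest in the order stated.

table();
translate([478, 691, 714]) bookshelf();
translate([1459, 0, 0]) bench();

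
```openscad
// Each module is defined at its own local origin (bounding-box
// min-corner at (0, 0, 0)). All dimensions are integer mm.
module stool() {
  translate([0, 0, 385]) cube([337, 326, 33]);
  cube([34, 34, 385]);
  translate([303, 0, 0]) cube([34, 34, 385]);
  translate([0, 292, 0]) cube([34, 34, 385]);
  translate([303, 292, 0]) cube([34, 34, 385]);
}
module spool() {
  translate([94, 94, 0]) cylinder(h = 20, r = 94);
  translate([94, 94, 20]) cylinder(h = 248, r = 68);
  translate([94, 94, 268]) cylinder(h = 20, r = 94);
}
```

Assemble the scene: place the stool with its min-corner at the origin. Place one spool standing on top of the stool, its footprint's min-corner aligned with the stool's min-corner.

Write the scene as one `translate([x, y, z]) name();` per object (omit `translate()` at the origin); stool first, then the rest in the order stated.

stool();
translate([0, 0, 418]) spool();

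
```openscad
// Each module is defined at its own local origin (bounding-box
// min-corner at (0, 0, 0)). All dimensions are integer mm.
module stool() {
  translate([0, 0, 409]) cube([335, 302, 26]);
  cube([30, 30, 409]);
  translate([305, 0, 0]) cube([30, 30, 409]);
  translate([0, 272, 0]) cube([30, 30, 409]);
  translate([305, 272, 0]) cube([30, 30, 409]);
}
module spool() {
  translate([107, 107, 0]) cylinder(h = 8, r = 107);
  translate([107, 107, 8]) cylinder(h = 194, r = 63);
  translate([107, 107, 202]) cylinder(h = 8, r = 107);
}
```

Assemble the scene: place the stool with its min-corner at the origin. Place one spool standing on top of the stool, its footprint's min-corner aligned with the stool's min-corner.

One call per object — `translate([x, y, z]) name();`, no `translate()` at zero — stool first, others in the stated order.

stool();
translate([0, 0, 435]) spool();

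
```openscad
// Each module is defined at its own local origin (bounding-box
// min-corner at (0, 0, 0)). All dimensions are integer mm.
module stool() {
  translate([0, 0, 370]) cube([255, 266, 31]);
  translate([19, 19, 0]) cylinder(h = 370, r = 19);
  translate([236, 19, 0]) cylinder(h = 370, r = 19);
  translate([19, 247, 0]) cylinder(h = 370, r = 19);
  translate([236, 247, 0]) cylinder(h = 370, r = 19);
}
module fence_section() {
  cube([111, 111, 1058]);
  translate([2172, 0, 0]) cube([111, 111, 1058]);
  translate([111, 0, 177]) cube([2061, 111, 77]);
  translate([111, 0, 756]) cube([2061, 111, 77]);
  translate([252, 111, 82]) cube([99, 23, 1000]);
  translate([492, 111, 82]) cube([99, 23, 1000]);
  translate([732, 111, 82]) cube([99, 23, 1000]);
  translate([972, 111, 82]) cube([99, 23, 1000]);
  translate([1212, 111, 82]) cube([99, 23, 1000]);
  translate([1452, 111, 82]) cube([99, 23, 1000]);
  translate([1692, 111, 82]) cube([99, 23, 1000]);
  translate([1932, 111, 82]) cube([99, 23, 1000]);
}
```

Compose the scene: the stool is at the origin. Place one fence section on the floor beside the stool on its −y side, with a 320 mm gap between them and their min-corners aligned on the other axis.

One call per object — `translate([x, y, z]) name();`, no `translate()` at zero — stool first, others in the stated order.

stool();
translate([0, -454, 0]) fence_section();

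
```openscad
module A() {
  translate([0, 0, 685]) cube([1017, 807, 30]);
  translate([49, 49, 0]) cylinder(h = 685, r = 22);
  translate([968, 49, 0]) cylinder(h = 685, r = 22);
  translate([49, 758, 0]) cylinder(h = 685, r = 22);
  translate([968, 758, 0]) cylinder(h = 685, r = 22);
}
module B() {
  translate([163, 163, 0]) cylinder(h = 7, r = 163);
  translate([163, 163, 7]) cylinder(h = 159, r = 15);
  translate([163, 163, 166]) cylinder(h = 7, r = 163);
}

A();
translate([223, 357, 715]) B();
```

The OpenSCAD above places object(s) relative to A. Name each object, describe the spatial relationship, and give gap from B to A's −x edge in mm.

A is a table. B is a spool. The spool is on top of the table. The gap from the spool to the table's −x edge is 223 mm.

The spool's min-x is at 223; the table's min-x is 0; gap = 223 mm.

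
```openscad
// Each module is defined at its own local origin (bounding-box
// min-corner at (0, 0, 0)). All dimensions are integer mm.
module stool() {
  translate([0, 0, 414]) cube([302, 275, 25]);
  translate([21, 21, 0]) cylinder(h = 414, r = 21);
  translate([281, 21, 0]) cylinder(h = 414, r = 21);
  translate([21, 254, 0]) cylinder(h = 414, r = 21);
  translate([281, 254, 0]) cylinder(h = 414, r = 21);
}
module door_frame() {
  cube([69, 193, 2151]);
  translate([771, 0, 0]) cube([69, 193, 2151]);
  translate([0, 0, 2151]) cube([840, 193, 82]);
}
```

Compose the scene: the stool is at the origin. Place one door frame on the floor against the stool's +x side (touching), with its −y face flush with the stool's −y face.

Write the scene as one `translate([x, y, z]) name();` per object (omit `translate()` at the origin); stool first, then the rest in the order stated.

stool();
translate([302, 0, 0]) door_frame();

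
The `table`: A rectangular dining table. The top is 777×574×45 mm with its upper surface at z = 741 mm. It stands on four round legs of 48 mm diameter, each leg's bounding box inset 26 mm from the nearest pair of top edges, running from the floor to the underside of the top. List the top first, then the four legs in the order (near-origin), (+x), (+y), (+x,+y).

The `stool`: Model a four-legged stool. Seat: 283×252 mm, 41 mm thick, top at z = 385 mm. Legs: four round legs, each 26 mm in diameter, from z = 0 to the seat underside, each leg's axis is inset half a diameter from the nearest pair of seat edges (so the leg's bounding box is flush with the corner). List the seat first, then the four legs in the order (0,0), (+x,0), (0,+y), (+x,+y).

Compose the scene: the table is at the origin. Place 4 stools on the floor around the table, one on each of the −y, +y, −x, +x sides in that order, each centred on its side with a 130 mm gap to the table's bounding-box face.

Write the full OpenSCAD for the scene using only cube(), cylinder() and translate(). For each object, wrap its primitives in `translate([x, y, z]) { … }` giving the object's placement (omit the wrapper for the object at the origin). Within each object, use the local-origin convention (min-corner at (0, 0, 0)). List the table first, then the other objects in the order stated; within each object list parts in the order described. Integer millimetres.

translate([0, 0, 696]) cube([777, 574, 45]);
translate([50, 50, 0]) cylinder(h = 696, r = 24);
translate([727, 50, 0]) cylinder(h = 696, r = 24);
translate([50, 524, 0]) cylinder(h = 696, r = 24);
translate([727, 524, 0]) cylinder(h = 696, r = 24);
translate([247, -382, 0]) {
  translate([0, 0, 344]) cube([283, 252, 41]);
  translate([13, 13, 0]) cylinder(h = 344, r = 13);
  translate([270, 13, 0]) cylinder(h = 344, r = 13);
  translate([13, 239, 0]) cylinder(h = 344, r = 13);
  translate([270, 239, 0]) cylinder(h = 344, r = 13);
}
translate([247, 704, 0]) {
  translate([0, 0, 344]) cube([283, 252, 41]);
  translate([13, 13, 0]) cylinder(h = 344, r = 13);
  translate([270, 13, 0]) cylinder(h = 344, r = 13);
  translate([13, 239, 0]) cylinder(h = 344, r = 13);
  translate([270, 239, 0]) cylinder(h = 344, r = 13);
}
translate([-413, 161, 0]) {
  translate([0, 0, 344]) cube([283, 252, 41]);
  translate([13, 13, 0]) cylinder(h = 344, r = 13);
  translate([270, 13, 0]) cylinder(h = 344, r = 13);
  translate([13, 239, 0]) cylinder(h = 344, r = 13);
  translate([270, 239, 0]) cylinder(h = 344, r = 13);
}
translate([907, 161, 0]) {
  translate([0, 0, 344]) cube([283, 252, 41]);
  translate([13, 13, 0]) cylinder(h = 344, r = 13);
  translate([270, 13, 0]) cylinder(h = 344, r = 13);
  translate([13, 239, 0]) cylinder(h = 344, r = 13);
  translate([270, 239, 0]) cylinder(h = 344, r = 13);
}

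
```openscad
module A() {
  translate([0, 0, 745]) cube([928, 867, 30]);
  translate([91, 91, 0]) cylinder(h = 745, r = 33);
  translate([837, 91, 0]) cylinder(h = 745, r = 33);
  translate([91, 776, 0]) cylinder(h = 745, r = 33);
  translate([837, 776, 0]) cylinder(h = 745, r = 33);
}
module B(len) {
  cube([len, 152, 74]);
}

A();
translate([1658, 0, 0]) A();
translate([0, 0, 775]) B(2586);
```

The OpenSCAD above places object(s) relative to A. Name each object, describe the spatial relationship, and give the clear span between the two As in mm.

Second table starts at x = 1658; first ends at x = 928; clear span = 1658 − 928 = 730 mm.

A is a table. B is a beam. A beam spans the tops of two tables. The clear span between the two tables is 730 mm.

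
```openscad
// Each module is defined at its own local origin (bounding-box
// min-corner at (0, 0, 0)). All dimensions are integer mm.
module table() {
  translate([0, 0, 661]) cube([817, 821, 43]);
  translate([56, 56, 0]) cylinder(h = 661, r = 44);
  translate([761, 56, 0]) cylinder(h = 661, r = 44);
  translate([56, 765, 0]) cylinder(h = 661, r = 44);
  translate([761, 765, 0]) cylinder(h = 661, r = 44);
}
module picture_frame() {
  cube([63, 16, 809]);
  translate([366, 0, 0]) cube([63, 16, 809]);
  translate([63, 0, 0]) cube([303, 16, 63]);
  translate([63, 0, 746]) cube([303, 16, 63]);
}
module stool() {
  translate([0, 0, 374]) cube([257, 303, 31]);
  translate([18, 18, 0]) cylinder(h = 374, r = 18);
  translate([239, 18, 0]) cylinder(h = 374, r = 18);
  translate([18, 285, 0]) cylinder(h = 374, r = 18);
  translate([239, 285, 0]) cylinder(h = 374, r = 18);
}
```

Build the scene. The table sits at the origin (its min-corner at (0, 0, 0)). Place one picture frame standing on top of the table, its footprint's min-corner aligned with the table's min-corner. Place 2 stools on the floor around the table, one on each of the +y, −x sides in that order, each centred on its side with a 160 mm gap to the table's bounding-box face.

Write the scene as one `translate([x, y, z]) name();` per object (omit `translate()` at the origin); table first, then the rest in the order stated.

table();
translate([0, 0, 704]) picture_frame();
translate([280, 981, 0]) stool();
translate([-417, 259, 0]) stool();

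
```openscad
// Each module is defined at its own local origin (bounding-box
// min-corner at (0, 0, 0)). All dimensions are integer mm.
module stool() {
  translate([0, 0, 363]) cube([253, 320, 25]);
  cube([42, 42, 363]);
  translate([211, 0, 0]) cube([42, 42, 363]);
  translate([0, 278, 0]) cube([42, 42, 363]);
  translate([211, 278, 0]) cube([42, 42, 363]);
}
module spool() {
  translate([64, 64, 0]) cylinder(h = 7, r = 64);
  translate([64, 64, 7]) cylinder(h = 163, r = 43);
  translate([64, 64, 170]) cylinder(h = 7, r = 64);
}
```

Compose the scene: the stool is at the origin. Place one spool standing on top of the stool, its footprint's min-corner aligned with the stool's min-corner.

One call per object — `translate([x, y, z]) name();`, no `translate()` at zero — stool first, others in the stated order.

stool();
translate([0, 0, 388]) spool();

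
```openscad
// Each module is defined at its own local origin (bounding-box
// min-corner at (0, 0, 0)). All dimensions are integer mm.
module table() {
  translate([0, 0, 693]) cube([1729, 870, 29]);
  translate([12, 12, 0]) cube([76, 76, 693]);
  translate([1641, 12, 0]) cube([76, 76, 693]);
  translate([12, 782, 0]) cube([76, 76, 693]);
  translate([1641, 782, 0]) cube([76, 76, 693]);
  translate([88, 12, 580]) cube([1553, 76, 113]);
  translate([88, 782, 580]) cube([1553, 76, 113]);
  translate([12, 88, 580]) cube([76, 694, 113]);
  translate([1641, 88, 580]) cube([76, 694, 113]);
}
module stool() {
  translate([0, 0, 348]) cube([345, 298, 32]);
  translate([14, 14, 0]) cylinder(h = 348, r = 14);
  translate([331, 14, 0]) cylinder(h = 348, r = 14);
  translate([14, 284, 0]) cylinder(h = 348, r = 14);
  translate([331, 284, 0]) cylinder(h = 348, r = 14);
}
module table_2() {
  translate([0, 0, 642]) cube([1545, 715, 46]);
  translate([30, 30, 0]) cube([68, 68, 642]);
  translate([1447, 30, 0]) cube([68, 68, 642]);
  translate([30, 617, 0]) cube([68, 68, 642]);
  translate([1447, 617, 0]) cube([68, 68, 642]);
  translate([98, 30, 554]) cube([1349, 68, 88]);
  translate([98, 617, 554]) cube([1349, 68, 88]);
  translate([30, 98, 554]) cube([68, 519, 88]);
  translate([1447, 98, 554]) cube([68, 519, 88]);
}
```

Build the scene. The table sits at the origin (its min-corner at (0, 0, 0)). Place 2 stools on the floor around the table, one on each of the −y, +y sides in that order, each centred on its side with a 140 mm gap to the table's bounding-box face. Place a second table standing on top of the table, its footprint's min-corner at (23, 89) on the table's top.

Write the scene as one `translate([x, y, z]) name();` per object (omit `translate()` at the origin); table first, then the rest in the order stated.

table();
translate([692, -438, 0]) stool();
translate([692, 1010, 0]) stool();
translate([23, 89, 722]) table_2();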